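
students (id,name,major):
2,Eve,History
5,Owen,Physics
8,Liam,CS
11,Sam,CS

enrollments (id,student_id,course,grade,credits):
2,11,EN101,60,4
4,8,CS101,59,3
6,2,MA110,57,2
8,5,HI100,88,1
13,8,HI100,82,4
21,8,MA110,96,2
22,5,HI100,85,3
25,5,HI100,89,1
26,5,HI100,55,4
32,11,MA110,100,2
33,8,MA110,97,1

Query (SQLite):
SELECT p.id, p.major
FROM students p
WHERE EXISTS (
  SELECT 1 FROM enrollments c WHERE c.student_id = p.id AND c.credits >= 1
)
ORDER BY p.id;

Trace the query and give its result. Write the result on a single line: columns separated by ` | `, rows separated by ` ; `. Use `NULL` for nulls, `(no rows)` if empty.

2 | History ; 5 | Physics ; 8 | CS ; 11 | CS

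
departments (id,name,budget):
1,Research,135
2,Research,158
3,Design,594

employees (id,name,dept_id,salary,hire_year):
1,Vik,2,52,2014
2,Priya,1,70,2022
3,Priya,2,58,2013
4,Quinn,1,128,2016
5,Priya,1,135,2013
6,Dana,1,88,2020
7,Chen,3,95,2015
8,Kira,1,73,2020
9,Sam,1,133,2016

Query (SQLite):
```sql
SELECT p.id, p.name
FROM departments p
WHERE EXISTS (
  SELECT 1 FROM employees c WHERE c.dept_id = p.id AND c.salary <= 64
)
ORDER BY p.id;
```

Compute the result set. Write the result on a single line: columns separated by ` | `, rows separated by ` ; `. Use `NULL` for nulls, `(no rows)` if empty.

For each departments row, check whether any employees with matching dept_id has salary <= 64.
Keep rows where that is true.

2 | Research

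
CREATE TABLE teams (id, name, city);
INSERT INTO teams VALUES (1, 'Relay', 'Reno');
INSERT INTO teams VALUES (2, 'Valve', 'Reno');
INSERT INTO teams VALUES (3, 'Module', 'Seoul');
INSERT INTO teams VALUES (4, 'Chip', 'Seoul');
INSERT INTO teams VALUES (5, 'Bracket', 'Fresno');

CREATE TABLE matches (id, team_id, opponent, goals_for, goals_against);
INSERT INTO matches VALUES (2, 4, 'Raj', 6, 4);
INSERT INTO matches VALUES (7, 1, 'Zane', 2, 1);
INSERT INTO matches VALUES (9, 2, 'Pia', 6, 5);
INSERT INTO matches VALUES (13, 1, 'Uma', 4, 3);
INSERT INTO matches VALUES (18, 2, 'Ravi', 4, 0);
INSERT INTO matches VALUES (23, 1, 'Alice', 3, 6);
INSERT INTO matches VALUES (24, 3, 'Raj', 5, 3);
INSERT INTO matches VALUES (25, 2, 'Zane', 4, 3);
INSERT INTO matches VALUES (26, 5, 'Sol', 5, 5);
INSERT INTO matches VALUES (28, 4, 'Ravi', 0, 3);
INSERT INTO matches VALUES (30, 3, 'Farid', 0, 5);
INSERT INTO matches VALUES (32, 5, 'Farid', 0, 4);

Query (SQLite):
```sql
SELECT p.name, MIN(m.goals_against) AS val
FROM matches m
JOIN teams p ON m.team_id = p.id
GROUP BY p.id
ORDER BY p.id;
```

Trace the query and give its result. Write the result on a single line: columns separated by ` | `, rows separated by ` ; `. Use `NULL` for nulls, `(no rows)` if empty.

Join each matches row to its teams via team_id.
Group joined rows by teams.id; compute MIN(m.goals_against) per group.
  1: ids {7, 13, 23} → MIN(m.goals_against)=1
  2: ids {9, 18, 25} → MIN(m.goals_against)=0
  3: ids {24, 30} → MIN(m.goals_against)=3
  4: ids {2, 28} → MIN(m.goals_against)=3
  5: ids {26, 32} → MIN(m.goals_against)=4

Relay | 1 ; Valve | 0 ; Module | 3 ; Chip | 3 ; Bracket | 4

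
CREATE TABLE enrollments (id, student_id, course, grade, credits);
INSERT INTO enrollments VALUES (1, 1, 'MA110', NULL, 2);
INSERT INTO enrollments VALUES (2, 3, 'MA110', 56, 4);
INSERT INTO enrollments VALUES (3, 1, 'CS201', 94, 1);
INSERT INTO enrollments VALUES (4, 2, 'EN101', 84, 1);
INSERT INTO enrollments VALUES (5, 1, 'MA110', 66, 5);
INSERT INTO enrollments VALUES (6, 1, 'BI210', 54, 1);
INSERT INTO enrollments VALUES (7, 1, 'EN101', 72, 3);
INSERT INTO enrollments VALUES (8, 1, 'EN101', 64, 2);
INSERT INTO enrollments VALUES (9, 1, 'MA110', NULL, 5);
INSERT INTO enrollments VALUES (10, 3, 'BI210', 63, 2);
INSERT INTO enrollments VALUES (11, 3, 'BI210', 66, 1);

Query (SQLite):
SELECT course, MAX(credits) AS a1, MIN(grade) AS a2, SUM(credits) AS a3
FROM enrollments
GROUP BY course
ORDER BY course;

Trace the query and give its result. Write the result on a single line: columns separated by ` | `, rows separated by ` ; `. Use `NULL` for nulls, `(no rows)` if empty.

Group enrollments by course.
Per group compute: MAX(credits), MIN(grade), SUM(credits).
  BI210: ids {6, 10, 11} → MAX(credits)=2, MIN(grade)=54, SUM(credits)=4
  CS201: ids {3} → MAX(credits)=1, MIN(grade)=94, SUM(credits)=1
  EN101: ids {4, 7, 8} → MAX(credits)=3, MIN(grade)=64, SUM(credits)=6
  MA110: ids {1, 2, 5, 9} → MAX(credits)=5, MIN(grade)=56, SUM(credits)=16

BI210 | 2 | 54 | 4 ; CS201 | 1 | 94 | 1 ; EN101 | 3 | 64 | 6 ; MA110 | 5 | 56 | 16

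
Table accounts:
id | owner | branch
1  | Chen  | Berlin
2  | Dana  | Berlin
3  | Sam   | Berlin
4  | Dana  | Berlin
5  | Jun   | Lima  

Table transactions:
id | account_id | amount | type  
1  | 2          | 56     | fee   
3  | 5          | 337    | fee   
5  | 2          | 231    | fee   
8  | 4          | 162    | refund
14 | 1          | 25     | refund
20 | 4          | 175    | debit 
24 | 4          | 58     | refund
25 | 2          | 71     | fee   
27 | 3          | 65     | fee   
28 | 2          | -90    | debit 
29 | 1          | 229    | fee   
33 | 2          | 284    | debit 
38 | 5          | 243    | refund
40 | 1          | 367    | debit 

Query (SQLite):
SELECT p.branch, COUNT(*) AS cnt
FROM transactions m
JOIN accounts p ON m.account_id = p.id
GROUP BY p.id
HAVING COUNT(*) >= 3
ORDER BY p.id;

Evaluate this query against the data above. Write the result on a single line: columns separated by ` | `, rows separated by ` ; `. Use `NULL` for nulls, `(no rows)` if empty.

Join each transactions row to its accounts via account_id.
Group joined rows by accounts.id; compute COUNT(*) per group.
HAVING: keep groups with count ≥ 3.
  1: ids {14, 29, 40} → COUNT(*)=3
  2: ids {1, 5, 25, 28, 33} → COUNT(*)=5
  3: ids {27} → COUNT(*)=1
  4: ids {8, 20, 24} → COUNT(*)=3
  5: ids {3, 38} → COUNT(*)=2

Berlin | 3 ; Berlin | 5 ; Berlin | 3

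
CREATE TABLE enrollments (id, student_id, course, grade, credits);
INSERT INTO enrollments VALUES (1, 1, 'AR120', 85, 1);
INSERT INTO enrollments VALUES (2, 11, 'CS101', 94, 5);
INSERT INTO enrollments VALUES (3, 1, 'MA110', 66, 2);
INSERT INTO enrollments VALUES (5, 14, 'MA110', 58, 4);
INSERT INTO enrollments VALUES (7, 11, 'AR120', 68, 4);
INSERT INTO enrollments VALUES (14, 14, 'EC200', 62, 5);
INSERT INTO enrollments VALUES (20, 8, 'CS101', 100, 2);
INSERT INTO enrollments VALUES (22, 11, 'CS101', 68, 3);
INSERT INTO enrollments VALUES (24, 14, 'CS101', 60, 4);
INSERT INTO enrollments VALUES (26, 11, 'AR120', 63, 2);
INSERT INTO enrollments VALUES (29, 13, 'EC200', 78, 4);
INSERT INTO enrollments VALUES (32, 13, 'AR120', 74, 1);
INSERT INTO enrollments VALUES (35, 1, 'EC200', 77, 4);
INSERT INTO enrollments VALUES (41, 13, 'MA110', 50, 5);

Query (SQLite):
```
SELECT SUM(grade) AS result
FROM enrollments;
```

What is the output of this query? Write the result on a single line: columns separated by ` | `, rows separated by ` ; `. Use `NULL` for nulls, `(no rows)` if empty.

1003

All grade values: [85, 94, 66, 58, 68, 62, 100, 68, 60, 63, 78, 74, 77, 50].
SUM of non-NULL values = 1003.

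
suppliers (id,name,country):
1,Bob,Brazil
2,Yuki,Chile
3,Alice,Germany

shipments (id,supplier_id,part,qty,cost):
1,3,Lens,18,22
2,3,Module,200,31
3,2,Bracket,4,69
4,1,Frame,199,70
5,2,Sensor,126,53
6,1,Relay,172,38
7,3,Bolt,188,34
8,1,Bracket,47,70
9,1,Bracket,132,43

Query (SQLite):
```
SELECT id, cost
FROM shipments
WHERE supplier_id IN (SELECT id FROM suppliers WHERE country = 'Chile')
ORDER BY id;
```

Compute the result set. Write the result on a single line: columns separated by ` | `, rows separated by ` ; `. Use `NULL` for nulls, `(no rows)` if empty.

3 | 69 ; 5 | 53

Inner query: suppliers.id where country = 'Chile'.
Outer: keep shipments rows whose supplier_id is in that set.
Inner query → {2}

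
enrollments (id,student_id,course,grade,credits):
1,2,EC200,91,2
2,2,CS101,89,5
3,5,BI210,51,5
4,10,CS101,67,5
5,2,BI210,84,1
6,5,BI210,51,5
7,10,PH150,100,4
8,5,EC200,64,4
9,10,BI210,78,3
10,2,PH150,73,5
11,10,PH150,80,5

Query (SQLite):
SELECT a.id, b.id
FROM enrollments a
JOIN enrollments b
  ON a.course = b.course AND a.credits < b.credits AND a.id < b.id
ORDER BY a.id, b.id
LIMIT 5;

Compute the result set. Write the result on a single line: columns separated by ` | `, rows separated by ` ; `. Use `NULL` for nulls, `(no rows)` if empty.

Pairs (a,b) with same course, a.credits < b.credits, a.id < b.id.
course groups: BI210:{3,5,6,9} CS101:{2,4} EC200:{1,8} PH150:{7,10,11}
Ordered by (a.id, b.id); first 5.

1 | 8 ; 5 | 6 ; 5 | 9 ; 7 | 10 ; 7 | 11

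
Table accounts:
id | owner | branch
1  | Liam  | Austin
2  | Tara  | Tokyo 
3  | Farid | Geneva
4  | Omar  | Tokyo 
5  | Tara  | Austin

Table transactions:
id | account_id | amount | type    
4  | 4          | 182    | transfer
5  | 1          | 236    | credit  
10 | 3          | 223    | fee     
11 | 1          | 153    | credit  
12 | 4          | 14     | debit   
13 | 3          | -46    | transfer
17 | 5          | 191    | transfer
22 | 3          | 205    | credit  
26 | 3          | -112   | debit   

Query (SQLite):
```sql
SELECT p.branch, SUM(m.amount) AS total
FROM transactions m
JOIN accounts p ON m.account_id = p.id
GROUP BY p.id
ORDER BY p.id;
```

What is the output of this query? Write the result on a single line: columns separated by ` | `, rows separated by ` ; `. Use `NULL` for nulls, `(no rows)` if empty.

Join each transactions row to its accounts via account_id.
Group joined rows by accounts.id; compute SUM(m.amount) per group.
  1: ids {5, 11} → SUM(m.amount)=389
  3: ids {10, 13, 22, 26} → SUM(m.amount)=270
  4: ids {4, 12} → SUM(m.amount)=196
  5: ids {17} → SUM(m.amount)=191

Austin | 389 ; Geneva | 270 ; Tokyo | 196 ; Austin | 191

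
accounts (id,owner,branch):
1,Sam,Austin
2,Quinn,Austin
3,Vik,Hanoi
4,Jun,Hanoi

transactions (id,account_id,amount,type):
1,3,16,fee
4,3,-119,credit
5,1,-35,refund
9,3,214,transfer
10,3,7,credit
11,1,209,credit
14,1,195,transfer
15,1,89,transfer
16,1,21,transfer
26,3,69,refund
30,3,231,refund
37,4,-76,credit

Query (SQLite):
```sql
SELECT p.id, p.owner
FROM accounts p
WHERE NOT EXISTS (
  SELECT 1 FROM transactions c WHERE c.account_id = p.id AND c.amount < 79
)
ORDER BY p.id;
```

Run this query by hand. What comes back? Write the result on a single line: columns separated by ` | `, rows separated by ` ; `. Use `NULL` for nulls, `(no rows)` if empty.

For each accounts row, check whether any transactions with matching account_id has amount < 79.
Keep rows where that is false.

2 | Quinn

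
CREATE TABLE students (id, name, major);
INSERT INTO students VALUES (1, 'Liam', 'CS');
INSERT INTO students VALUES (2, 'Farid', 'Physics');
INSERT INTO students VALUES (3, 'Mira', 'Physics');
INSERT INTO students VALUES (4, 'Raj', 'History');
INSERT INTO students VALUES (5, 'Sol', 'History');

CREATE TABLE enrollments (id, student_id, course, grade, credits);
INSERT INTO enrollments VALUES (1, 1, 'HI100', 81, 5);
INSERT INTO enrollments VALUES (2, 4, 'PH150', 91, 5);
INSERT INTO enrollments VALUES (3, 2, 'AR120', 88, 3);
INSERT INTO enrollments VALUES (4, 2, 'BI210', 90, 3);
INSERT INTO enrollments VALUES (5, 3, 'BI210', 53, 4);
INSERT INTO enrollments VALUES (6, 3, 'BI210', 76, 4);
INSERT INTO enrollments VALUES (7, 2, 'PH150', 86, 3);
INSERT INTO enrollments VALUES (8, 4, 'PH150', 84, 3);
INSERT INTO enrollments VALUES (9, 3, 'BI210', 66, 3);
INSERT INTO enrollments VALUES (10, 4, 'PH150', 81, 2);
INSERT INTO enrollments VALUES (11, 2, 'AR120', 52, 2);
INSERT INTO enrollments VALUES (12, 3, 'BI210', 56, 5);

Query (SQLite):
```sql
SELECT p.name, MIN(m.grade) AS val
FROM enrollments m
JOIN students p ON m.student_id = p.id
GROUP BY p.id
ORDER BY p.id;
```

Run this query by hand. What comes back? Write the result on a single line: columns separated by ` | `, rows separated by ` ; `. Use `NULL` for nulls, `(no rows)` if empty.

Liam | 81 ; Farid | 52 ; Mira | 53 ; Raj | 81

Join each enrollments row to its students via student_id.
Group joined rows by students.id; compute MIN(m.grade) per group.
  1: ids {1} → MIN(m.grade)=81
  2: ids {3, 4, 7, 11} → MIN(m.grade)=52
  3: ids {5, 6, 9, 12} → MIN(m.grade)=53
  4: ids {2, 8, 10} → MIN(m.grade)=81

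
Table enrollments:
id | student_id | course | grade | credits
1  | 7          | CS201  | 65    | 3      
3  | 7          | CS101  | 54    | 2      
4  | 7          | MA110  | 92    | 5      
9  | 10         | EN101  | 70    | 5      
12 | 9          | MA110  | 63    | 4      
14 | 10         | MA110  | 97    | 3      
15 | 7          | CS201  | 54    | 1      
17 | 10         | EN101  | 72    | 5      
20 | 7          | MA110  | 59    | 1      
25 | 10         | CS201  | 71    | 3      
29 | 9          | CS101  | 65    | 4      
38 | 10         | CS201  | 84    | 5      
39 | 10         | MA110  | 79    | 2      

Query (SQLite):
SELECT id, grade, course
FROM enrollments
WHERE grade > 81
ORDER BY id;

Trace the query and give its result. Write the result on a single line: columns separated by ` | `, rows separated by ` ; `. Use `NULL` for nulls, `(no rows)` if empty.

grade > 81: ids {4, 14, 38}

4 | 92 | MA110 ; 14 | 97 | MA110 ; 38 | 84 | CS201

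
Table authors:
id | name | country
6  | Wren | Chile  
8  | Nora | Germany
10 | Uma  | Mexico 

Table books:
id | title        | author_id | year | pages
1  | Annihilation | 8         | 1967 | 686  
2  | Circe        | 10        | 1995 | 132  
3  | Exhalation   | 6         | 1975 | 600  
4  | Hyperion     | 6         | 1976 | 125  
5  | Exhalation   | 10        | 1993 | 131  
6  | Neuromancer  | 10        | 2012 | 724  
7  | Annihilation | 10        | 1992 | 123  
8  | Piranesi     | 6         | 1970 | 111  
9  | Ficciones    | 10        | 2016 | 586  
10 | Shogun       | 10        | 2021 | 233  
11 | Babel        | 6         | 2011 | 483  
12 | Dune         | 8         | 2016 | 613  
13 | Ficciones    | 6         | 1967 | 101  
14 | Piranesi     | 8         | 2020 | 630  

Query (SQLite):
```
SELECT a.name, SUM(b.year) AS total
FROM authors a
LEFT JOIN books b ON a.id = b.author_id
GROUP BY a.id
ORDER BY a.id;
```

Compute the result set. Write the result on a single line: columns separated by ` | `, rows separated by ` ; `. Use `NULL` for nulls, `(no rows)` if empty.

LEFT JOIN keeps every authors row; unmatched ones get NULL for books columns.
Group by authors.id and compute SUM(b.year). SUM over an all-NULL group is NULL.
  6: ids {3, 4, 8, 11, 13} → SUM(b.year)=9899
  8: ids {1, 12, 14} → SUM(b.year)=6003
  10: ids {2, 5, 6, 7, 9, 10} → SUM(b.year)=12029

Wren | 9899 ; Nora | 6003 ; Uma | 12029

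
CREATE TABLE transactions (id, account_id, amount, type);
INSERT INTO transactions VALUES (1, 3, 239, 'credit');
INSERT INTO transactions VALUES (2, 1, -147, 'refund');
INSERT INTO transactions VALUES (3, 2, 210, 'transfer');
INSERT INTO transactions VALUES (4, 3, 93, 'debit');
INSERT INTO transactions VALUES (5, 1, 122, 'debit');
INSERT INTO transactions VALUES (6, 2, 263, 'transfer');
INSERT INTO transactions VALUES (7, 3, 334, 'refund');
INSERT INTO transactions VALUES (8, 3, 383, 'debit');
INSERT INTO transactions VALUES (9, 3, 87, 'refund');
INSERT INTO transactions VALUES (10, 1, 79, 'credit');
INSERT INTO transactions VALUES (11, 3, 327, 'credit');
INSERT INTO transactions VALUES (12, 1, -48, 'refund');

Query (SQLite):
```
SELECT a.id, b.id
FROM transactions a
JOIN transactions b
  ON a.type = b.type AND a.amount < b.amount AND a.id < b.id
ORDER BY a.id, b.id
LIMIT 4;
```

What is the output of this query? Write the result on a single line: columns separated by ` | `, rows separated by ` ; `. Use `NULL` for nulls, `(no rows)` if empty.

Pairs (a,b) with same type, a.amount < b.amount, a.id < b.id.
type groups: credit:{1,10,11} debit:{4,5,8} refund:{2,7,9,12} transfer:{3,6}
Ordered by (a.id, b.id); first 4.

1 | 11 ; 2 | 7 ; 2 | 9 ; 2 | 12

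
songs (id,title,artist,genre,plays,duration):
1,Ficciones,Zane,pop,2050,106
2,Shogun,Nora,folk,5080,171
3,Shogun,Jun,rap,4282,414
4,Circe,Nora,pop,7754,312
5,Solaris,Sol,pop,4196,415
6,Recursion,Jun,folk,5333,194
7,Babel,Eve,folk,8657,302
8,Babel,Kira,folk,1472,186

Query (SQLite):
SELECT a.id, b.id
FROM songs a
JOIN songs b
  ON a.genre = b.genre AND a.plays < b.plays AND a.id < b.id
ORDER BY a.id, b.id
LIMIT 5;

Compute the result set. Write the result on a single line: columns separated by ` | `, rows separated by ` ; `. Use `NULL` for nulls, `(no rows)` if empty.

1 | 4 ; 1 | 5 ; 2 | 6 ; 2 | 7 ; 6 | 7

Pairs (a,b) with same genre, a.plays < b.plays, a.id < b.id.
genre groups: folk:{2,6,7,8} pop:{1,4,5} rap:{3}
Ordered by (a.id, b.id); first 5.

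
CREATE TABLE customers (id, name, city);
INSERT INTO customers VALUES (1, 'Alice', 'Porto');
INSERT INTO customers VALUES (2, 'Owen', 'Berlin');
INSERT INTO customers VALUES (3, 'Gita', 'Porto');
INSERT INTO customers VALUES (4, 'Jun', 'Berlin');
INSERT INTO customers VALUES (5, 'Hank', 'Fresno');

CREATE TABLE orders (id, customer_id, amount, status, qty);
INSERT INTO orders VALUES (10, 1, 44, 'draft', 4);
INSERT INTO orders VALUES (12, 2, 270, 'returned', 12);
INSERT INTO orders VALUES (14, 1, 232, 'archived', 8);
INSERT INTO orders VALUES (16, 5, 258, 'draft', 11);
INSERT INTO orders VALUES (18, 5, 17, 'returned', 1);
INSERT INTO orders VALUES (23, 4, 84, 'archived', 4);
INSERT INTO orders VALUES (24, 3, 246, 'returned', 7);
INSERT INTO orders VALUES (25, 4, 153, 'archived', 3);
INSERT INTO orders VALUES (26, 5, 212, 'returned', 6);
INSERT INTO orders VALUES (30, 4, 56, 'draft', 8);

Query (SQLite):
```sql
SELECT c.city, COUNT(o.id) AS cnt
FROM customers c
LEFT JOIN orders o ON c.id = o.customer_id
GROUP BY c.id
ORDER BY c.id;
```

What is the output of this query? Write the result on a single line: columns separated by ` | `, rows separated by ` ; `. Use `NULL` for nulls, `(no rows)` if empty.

LEFT JOIN keeps every customers row; unmatched ones get NULL for orders columns.
Group by customers.id and compute COUNT(o.id). COUNT(col) of an all-NULL group is 0.
  1: ids {10, 14} → COUNT(o.id)=2
  2: ids {12} → COUNT(o.id)=1
  3: ids {24} → COUNT(o.id)=1
  4: ids {23, 25, 30} → COUNT(o.id)=3
  5: ids {16, 18, 26} → COUNT(o.id)=3

Porto | 2 ; Berlin | 1 ; Porto | 1 ; Berlin | 3 ; Fresno | 3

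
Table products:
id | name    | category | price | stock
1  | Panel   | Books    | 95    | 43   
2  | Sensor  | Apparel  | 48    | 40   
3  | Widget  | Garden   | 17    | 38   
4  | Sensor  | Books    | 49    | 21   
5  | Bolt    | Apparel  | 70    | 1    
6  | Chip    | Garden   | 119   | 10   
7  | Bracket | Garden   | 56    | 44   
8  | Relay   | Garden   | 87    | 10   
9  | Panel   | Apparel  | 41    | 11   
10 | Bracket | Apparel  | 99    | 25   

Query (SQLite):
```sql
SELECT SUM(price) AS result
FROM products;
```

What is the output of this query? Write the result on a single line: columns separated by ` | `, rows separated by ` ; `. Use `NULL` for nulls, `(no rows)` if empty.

All price values: [95, 48, 17, 49, 70, 119, 56, 87, 41, 99].
SUM of non-NULL values = 681.

681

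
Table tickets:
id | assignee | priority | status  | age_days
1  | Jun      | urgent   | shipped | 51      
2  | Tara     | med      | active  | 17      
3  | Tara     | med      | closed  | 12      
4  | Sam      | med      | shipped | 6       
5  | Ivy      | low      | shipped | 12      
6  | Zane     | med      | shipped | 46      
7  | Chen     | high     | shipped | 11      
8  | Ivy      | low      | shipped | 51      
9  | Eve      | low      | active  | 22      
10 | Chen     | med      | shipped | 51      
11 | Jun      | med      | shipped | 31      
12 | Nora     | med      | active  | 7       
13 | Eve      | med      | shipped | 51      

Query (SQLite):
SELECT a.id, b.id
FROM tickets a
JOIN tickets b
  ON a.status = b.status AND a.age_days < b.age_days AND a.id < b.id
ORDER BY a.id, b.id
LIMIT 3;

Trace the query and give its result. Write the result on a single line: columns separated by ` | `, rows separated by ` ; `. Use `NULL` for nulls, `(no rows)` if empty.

2 | 9 ; 4 | 5 ; 4 | 6

Pairs (a,b) with same status, a.age_days < b.age_days, a.id < b.id.
status groups: active:{2,9,12} closed:{3} shipped:{1,4,5,6,7,8,10,11,13}
Ordered by (a.id, b.id); first 3.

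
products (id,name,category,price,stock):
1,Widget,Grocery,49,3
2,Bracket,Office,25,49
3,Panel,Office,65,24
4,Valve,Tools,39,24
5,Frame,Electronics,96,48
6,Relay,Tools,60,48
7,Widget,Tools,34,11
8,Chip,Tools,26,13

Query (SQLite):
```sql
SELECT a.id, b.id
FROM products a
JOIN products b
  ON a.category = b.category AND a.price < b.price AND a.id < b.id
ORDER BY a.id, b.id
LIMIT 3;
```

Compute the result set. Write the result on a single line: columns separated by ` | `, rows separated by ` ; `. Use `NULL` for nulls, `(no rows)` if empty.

2 | 3 ; 4 | 6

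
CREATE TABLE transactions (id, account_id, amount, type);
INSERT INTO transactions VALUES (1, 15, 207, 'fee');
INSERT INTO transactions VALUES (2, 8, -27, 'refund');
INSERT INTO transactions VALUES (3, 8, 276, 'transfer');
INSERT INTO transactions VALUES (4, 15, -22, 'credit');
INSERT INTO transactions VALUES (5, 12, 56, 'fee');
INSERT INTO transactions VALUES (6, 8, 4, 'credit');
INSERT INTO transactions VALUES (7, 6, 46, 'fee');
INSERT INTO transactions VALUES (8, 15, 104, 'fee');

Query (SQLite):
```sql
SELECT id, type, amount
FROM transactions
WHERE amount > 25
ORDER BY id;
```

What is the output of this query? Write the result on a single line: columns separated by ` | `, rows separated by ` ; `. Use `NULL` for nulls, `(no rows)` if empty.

amount > 25: ids {1, 3, 5, 7, 8}

1 | fee | 207 ; 3 | transfer | 276 ; 5 | fee | 56 ; 7 | fee | 46 ; 8 | fee | 104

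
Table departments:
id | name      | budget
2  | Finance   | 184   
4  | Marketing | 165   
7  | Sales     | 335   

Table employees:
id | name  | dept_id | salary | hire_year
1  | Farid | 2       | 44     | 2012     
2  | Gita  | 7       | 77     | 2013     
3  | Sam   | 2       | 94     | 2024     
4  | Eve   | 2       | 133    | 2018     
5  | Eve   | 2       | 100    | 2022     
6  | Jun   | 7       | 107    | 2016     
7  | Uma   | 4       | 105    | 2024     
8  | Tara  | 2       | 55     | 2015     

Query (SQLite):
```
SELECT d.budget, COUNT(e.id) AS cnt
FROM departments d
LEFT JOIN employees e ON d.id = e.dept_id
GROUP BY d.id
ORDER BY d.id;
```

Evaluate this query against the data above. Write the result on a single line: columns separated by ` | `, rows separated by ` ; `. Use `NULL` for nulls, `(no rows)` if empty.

LEFT JOIN keeps every departments row; unmatched ones get NULL for employees columns.
Group by departments.id and compute COUNT(e.id). COUNT(col) of an all-NULL group is 0.
  2: ids {1, 3, 4, 5, 8} → COUNT(e.id)=5
  4: ids {7} → COUNT(e.id)=1
  7: ids {2, 6} → COUNT(e.id)=2

184 | 5 ; 165 | 1 ; 335 | 2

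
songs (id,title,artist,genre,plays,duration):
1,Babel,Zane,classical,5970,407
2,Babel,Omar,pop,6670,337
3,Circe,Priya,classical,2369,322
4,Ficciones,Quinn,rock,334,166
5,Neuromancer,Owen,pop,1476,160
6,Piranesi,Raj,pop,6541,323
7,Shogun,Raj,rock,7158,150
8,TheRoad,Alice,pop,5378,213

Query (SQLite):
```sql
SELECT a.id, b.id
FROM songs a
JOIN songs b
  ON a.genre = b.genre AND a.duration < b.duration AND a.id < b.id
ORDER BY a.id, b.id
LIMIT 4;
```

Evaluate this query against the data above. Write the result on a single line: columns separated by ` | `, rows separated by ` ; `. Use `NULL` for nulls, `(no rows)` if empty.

5 | 6 ; 5 | 8

Pairs (a,b) with same genre, a.duration < b.duration, a.id < b.id.
genre groups: classical:{1,3} pop:{2,5,6,8} rock:{4,7}
Ordered by (a.id, b.id); first 4.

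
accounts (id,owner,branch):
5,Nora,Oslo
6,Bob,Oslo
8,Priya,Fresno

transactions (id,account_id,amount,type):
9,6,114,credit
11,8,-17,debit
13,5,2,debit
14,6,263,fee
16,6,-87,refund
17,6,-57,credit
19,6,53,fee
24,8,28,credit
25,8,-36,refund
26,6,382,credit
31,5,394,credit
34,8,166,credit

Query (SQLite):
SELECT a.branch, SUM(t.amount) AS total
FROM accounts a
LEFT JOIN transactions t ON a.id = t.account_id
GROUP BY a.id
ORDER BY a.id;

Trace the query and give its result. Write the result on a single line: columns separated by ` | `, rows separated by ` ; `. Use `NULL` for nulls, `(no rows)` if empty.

LEFT JOIN keeps every accounts row; unmatched ones get NULL for transactions columns.
Group by accounts.id and compute SUM(t.amount). SUM over an all-NULL group is NULL.
  5: ids {13, 31} → SUM(t.amount)=396
  6: ids {9, 14, 16, 17, 19, 26} → SUM(t.amount)=668
  8: ids {11, 24, 25, 34} → SUM(t.amount)=141

Oslo | 396 ; Oslo | 668 ; Fresno | 141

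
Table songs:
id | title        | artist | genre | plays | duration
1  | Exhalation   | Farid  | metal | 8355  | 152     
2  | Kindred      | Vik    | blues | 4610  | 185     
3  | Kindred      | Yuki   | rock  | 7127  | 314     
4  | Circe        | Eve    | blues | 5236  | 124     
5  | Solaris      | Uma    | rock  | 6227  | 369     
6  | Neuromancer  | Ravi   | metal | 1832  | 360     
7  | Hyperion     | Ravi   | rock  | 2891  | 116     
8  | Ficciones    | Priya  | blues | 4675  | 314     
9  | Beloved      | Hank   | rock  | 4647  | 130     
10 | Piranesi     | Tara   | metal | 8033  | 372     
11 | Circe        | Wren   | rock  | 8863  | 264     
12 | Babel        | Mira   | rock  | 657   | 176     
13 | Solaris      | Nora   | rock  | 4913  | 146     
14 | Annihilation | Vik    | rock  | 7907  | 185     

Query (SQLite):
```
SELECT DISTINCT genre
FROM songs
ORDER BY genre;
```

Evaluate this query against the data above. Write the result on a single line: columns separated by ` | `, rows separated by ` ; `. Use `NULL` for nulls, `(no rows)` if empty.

blues ; metal ; rock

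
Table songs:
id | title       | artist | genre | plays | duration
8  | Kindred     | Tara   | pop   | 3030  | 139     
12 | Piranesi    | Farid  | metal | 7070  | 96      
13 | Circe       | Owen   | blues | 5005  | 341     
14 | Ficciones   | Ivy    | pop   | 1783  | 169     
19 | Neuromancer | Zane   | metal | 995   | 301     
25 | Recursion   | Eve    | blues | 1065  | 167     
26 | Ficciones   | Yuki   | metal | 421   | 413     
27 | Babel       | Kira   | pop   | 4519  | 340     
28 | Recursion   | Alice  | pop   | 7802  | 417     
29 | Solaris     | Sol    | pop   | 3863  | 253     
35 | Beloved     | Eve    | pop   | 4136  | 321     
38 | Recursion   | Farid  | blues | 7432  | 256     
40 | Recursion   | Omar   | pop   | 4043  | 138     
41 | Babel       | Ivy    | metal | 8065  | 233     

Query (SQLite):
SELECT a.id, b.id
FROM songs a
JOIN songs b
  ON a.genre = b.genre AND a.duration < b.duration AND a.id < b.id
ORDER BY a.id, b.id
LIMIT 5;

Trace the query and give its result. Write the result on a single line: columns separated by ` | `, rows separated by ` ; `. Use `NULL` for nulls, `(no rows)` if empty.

8 | 14 ; 8 | 27 ; 8 | 28 ; 8 | 29 ; 8 | 35

Pairs (a,b) with same genre, a.duration < b.duration, a.id < b.id.
genre groups: blues:{13,25,38} metal:{12,19,26,41} pop:{8,14,27,28,29,35,40}
Ordered by (a.id, b.id); first 5.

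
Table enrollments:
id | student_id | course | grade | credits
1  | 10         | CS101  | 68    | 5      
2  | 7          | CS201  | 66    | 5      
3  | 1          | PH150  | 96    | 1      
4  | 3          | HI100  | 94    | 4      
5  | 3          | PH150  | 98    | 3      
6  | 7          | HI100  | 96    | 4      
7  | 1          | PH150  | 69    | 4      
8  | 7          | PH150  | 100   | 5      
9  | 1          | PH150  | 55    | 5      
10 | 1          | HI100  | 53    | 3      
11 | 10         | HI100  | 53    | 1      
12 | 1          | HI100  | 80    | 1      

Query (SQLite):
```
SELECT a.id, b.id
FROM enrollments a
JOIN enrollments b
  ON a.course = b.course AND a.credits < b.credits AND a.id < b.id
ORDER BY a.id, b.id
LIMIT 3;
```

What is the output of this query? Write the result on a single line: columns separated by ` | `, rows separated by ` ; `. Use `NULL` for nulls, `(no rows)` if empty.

Pairs (a,b) with same course, a.credits < b.credits, a.id < b.id.
course groups: CS101:{1} CS201:{2} HI100:{4,6,10,11,12} PH150:{3,5,7,8,9}
Ordered by (a.id, b.id); first 3.

3 | 5 ; 3 | 7 ; 3 | 8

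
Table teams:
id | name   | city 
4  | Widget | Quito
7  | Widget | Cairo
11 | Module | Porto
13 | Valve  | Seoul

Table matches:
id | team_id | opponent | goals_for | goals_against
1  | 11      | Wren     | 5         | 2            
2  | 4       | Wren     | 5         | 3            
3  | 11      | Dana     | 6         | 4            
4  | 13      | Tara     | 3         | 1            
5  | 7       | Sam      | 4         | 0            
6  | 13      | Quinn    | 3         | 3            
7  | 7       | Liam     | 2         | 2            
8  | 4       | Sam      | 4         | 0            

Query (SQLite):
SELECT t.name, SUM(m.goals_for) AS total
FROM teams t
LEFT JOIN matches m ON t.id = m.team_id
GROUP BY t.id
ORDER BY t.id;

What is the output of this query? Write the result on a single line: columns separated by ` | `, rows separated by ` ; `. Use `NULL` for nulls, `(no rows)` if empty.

LEFT JOIN keeps every teams row; unmatched ones get NULL for matches columns.
Group by teams.id and compute SUM(m.goals_for). SUM over an all-NULL group is NULL.
  4: ids {2, 8} → SUM(m.goals_for)=9
  7: ids {5, 7} → SUM(m.goals_for)=6
  11: ids {1, 3} → SUM(m.goals_for)=11
  13: ids {4, 6} → SUM(m.goals_for)=6

Widget | 9 ; Widget | 6 ; Module | 11 ; Valve | 6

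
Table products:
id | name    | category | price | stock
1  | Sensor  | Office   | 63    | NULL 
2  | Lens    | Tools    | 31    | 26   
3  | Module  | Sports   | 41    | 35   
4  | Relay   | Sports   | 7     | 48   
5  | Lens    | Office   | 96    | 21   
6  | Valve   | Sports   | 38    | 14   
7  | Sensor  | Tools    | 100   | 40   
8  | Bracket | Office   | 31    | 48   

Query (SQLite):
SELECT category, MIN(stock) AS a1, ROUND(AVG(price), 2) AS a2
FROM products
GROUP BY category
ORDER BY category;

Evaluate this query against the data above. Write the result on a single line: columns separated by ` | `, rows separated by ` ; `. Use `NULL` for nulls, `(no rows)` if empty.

Office | 21 | 63.33 ; Sports | 14 | 28.67 ; Tools | 26 | 65.5

Group products by category.
Per group compute: MIN(stock), ROUND(AVG(price), 2).
  Office: ids {1, 5, 8} → MIN(stock)=21, ROUND(AVG(price), 2)=63.33
  Sports: ids {3, 4, 6} → MIN(stock)=14, ROUND(AVG(price), 2)=28.67
  Tools: ids {2, 7} → MIN(stock)=26, ROUND(AVG(price), 2)=65.5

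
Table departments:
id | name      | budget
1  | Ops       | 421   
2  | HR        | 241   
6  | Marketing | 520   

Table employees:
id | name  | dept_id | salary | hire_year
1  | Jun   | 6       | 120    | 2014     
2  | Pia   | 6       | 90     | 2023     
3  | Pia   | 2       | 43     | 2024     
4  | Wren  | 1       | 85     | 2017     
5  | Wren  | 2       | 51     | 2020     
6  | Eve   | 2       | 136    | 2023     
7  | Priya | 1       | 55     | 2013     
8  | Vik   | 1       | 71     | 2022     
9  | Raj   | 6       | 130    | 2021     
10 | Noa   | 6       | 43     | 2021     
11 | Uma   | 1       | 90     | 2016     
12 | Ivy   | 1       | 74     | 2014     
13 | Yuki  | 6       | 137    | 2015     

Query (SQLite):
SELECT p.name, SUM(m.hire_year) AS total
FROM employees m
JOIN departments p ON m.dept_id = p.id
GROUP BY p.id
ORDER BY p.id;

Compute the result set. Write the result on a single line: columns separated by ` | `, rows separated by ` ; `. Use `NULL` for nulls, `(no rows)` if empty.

Ops | 10082 ; HR | 6067 ; Marketing | 10094

Join each employees row to its departments via dept_id.
Group joined rows by departments.id; compute SUM(m.hire_year) per group.
  1: ids {4, 7, 8, 11, 12} → SUM(m.hire_year)=10082
  2: ids {3, 5, 6} → SUM(m.hire_year)=6067
  6: ids {1, 2, 9, 10, 13} → SUM(m.hire_year)=10094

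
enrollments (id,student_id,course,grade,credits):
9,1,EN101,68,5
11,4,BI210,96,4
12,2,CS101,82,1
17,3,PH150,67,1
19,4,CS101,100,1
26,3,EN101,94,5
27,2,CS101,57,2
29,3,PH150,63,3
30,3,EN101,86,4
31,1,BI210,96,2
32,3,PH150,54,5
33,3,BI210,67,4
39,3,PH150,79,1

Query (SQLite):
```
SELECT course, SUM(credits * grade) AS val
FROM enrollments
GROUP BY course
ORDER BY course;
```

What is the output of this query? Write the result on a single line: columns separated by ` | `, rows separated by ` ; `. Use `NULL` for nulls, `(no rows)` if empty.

For each row compute credits * grade.
Group by course; take SUM of the expression per group.
  BI210: ids {11, 31, 33} → SUM(credits * grade)=844
  CS101: ids {12, 19, 27} → SUM(credits * grade)=296
  EN101: ids {9, 26, 30} → SUM(credits * grade)=1154
  PH150: ids {17, 29, 32, 39} → SUM(credits * grade)=605

BI210 | 844 ; CS101 | 296 ; EN101 | 1154 ; PH150 | 605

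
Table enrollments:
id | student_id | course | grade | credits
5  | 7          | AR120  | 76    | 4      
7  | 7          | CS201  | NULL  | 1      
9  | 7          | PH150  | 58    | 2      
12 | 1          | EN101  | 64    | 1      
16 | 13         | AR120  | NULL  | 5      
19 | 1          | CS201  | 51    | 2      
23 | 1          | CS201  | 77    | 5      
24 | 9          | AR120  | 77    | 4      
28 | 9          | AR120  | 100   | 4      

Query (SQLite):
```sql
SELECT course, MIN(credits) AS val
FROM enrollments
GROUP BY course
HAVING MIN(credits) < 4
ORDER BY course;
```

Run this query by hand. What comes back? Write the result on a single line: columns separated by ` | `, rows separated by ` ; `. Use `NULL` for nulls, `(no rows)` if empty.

CS201 | 1 ; EN101 | 1 ; PH150 | 2

Partition enrollments by course; compute MIN(credits) within each group.
HAVING: keep groups where MIN(credits) < 4.
  AR120: ids {5, 16, 24, 28} → MIN(credits)=4
  CS201: ids {7, 19, 23} → MIN(credits)=1
  EN101: ids {12} → MIN(credits)=1
  PH150: ids {9} → MIN(credits)=2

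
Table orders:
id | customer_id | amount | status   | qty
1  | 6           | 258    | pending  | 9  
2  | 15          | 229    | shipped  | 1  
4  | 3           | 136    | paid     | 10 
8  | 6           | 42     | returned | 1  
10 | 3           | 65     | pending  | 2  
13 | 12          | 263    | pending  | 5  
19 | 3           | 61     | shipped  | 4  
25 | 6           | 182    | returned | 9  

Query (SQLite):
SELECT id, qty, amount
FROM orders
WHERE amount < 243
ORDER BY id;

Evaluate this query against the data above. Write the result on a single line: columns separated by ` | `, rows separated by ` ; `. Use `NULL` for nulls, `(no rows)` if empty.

2 | 1 | 229 ; 4 | 10 | 136 ; 8 | 1 | 42 ; 10 | 2 | 65 ; 19 | 4 | 61 ; 25 | 9 | 182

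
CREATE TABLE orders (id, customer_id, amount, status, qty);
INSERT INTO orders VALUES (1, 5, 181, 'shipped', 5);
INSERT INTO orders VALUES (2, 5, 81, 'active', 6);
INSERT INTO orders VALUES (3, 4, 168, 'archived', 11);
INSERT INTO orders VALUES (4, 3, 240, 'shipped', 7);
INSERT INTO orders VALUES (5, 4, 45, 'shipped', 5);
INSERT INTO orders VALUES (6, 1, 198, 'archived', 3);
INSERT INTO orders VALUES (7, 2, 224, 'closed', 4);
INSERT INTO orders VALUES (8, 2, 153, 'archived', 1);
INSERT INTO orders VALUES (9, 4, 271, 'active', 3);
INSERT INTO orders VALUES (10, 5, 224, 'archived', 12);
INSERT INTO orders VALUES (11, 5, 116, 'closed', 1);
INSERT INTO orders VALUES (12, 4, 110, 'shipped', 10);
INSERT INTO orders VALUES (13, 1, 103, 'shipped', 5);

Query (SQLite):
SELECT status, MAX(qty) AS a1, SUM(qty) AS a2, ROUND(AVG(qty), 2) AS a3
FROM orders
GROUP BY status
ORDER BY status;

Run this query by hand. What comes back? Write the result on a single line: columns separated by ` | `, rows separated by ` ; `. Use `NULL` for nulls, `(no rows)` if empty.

Group orders by status.
Per group compute: MAX(qty), SUM(qty), ROUND(AVG(qty), 2).
  active: ids {2, 9} → MAX(qty)=6, SUM(qty)=9, ROUND(AVG(qty), 2)=4.5
  archived: ids {3, 6, 8, 10} → MAX(qty)=12, SUM(qty)=27, ROUND(AVG(qty), 2)=6.75
  closed: ids {7, 11} → MAX(qty)=4, SUM(qty)=5, ROUND(AVG(qty), 2)=2.5
  shipped: ids {1, 4, 5, 12, 13} → MAX(qty)=10, SUM(qty)=32, ROUND(AVG(qty), 2)=6.4

active | 6 | 9 | 4.5 ; archived | 12 | 27 | 6.75 ; closed | 4 | 5 | 2.5 ; shipped | 10 | 32 | 6.4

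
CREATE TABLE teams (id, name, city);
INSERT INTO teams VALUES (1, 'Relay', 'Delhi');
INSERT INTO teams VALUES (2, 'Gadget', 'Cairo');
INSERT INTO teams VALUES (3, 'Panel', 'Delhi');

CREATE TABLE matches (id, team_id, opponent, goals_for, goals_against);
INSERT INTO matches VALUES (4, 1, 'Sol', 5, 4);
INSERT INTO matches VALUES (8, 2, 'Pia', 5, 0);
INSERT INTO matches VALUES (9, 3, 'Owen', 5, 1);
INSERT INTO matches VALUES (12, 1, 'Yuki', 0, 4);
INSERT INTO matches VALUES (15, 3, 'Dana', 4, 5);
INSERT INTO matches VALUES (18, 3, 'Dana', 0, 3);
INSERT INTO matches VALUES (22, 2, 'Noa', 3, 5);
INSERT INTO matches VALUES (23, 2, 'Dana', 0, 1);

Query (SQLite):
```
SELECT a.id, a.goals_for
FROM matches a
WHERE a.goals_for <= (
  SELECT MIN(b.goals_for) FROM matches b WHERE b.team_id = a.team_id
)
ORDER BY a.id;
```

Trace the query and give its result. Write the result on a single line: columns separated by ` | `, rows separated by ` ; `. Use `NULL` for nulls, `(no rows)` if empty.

For each matches row a, compute MIN(goals_for) over rows sharing a.team_id.
Keep row a if a.goals_for <= that per-group MIN.
  team_id=1: MIN(goals_for) = 0
  team_id=2: MIN(goals_for) = 0
  team_id=3: MIN(goals_for) = 0

12 | 0 ; 18 | 0 ; 23 | 0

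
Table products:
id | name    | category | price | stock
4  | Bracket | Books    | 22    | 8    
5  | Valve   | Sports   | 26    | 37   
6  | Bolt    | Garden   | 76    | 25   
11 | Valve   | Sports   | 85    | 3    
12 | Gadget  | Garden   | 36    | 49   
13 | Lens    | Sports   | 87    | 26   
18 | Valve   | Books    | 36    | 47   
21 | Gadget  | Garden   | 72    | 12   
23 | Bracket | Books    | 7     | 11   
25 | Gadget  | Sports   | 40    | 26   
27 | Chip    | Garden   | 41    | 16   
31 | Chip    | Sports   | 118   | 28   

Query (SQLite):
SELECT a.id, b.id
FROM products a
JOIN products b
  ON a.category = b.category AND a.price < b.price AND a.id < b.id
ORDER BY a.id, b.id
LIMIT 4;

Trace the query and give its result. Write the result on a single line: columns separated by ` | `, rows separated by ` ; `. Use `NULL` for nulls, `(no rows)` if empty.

Pairs (a,b) with same category, a.price < b.price, a.id < b.id.
category groups: Books:{4,18,23} Garden:{6,12,21,27} Sports:{5,11,13,25,31}
Ordered by (a.id, b.id); first 4.

4 | 18 ; 5 | 11 ; 5 | 13 ; 5 | 25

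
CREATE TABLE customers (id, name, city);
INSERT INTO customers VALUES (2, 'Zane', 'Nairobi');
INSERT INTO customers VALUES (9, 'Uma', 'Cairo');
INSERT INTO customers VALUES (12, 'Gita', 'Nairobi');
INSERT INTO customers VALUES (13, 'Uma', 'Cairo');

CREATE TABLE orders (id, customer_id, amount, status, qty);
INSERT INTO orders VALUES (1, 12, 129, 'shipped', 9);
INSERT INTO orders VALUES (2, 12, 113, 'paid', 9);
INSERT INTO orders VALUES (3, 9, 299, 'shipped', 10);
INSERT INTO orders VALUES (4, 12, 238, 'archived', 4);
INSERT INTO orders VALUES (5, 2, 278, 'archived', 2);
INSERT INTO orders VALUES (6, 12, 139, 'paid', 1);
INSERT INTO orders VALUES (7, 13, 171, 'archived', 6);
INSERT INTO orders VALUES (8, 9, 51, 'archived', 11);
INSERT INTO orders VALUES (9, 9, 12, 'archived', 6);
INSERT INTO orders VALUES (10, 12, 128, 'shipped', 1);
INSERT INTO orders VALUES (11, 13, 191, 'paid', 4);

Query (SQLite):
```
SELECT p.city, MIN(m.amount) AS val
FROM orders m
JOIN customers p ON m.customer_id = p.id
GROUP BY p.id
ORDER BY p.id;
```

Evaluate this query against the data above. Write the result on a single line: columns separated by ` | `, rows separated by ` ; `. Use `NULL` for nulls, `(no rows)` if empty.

Nairobi | 278 ; Cairo | 12 ; Nairobi | 113 ; Cairo | 171

Join each orders row to its customers via customer_id.
Group joined rows by customers.id; compute MIN(m.amount) per group.
  2: ids {5} → MIN(m.amount)=278
  9: ids {3, 8, 9} → MIN(m.amount)=12
  12: ids {1, 2, 4, 6, 10} → MIN(m.amount)=113
  13: ids {7, 11} → MIN(m.amount)=171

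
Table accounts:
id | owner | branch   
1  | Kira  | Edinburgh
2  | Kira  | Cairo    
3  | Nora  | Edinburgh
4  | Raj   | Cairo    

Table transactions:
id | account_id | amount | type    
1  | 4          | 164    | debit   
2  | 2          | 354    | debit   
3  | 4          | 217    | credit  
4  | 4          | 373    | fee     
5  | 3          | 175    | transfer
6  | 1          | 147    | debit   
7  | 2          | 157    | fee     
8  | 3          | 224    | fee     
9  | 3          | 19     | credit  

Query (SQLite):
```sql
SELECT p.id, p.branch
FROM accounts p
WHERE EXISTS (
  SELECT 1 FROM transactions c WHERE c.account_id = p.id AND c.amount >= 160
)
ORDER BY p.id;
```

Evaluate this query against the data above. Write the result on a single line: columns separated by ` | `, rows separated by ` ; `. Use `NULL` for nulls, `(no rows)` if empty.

2 | Cairo ; 3 | Edinburgh ; 4 | Cairo

For each accounts row, check whether any transactions with matching account_id has amount >= 160.
Keep rows where that is true.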